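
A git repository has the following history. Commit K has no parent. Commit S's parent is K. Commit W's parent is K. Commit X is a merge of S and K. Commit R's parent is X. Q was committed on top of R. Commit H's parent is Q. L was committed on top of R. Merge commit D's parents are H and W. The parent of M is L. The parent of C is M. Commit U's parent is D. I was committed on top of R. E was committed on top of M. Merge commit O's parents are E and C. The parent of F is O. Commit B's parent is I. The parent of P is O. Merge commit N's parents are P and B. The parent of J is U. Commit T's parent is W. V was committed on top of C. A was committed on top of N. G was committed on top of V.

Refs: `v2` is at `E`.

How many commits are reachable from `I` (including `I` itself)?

Walking parent pointers from I: reachable set = {I, K, R, S, X}.
That is 5 commits.

5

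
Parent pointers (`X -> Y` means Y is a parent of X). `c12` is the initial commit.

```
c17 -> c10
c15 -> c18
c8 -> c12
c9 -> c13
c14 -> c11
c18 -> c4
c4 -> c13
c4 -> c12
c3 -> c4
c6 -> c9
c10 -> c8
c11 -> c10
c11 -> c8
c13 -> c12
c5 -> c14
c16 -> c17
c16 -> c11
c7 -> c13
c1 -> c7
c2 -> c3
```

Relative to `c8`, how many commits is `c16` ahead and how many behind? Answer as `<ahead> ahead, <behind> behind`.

4 ahead, 0 behind

Reachable from c16: {c10, c11, c12, c16, c17, c8}.
Reachable from c8: {c12, c8}.
Only in c16's history (ahead): {c10, c11, c16, c17} — 4.
Only in c8's history (behind): {} — 0.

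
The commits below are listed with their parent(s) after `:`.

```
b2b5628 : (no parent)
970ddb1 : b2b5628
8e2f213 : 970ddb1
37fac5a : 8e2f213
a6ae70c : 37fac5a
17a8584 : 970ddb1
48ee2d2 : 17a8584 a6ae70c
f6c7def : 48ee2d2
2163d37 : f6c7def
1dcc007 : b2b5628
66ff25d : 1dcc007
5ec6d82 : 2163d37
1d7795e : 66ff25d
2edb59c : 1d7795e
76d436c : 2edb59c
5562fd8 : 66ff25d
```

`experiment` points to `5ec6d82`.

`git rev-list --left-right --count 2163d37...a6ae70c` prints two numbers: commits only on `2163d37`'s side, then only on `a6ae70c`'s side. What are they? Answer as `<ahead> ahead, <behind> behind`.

4 ahead, 0 behind

Reachable from 2163d37: {17a8584, 2163d37, 37fac5a, 48ee2d2, 8e2f213, 970ddb1, a6ae70c, b2b5628, f6c7def}.
Reachable from a6ae70c: {37fac5a, 8e2f213, 970ddb1, a6ae70c, b2b5628}.
Only in 2163d37's history (ahead): {17a8584, 2163d37, 48ee2d2, f6c7def} — 4.
Only in a6ae70c's history (behind): {} — 0.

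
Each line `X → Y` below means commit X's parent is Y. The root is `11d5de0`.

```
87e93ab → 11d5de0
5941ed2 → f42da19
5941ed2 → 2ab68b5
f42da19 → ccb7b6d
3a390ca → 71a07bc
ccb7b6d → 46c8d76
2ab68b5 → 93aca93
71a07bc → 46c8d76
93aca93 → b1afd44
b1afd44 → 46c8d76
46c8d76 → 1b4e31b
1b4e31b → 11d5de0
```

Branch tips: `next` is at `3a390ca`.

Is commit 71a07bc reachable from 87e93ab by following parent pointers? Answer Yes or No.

No

Ancestors of 87e93ab: {11d5de0, 87e93ab}.
71a07bc is not in that set, so it is not an ancestor of 87e93ab.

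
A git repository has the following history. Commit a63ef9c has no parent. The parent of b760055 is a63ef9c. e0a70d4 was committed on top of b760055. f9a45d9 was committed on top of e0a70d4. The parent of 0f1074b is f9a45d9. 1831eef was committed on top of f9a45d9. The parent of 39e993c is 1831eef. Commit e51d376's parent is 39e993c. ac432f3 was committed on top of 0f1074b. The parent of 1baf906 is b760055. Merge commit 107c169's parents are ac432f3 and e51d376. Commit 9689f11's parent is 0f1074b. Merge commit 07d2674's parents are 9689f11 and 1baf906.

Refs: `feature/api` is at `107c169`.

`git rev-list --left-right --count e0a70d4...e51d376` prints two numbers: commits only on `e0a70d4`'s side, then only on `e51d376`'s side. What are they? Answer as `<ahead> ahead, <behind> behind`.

0 ahead, 4 behind

Reachable from e0a70d4: {a63ef9c, b760055, e0a70d4}.
Reachable from e51d376: {1831eef, 39e993c, a63ef9c, b760055, e0a70d4, e51d376, f9a45d9}.
Only in e0a70d4's history (ahead): {} — 0.
Only in e51d376's history (behind): {1831eef, 39e993c, e51d376, f9a45d9} — 4.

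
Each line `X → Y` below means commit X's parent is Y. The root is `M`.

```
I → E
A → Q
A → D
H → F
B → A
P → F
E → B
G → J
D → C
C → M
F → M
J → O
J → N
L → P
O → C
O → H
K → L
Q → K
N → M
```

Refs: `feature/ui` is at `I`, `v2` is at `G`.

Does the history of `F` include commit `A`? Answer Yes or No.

Ancestors of F: {F, M}.
A is not in that set, so it is not an ancestor of F.

No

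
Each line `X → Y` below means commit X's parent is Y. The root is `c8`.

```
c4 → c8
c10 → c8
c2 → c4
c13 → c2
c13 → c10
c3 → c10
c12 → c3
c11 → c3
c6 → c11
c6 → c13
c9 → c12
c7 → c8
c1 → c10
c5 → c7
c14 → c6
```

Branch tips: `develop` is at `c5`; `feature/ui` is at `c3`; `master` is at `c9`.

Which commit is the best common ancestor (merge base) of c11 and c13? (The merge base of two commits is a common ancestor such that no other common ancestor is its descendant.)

c10

Ancestors of c11: {c10, c11, c3, c8}.
Ancestors of c13: {c10, c13, c2, c4, c8}.
Common ancestors: {c10, c8}.
Among these, c10 is not an ancestor of any other common ancestor — it is the merge base.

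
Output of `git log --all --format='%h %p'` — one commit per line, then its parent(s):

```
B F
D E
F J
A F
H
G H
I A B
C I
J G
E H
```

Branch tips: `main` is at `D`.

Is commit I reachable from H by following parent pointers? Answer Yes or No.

Ancestors of H: {H}.
I is not in that set, so it is not an ancestor of H.

No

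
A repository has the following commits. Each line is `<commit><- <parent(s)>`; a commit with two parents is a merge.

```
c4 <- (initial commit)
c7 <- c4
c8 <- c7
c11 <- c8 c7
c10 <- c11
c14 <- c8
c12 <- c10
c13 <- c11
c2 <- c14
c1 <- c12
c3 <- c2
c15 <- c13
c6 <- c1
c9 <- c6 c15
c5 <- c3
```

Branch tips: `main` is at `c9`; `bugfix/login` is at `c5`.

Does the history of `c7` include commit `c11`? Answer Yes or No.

No

Ancestors of c7: {c4, c7}.
c11 is not in that set, so it is not an ancestor of c7.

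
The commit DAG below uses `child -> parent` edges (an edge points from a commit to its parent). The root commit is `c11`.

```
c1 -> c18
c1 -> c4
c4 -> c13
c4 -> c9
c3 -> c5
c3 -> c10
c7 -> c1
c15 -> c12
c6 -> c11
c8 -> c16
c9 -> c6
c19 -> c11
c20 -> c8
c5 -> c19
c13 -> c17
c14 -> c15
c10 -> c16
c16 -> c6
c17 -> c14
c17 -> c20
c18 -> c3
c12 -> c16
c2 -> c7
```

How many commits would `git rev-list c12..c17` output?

5

Reachable from c17: {c11, c12, c14, c15, c16, c17, c20, c6, c8}.
Reachable from c12: {c11, c12, c16, c6}.
In c17's history but not c12's: {c14, c15, c17, c20, c8} — 5 commits.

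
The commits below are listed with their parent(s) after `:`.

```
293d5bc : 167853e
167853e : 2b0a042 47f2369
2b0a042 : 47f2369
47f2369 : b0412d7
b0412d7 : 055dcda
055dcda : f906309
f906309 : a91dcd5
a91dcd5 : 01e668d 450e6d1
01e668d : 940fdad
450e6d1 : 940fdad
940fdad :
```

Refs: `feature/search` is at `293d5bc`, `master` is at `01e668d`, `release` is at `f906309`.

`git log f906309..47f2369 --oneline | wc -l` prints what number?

Reachable from 47f2369: {01e668d, 055dcda, 450e6d1, 47f2369, 940fdad, a91dcd5, b0412d7, f906309}.
Reachable from f906309: {01e668d, 450e6d1, 940fdad, a91dcd5, f906309}.
In 47f2369's history but not f906309's: {055dcda, 47f2369, b0412d7} — 3 commits.

3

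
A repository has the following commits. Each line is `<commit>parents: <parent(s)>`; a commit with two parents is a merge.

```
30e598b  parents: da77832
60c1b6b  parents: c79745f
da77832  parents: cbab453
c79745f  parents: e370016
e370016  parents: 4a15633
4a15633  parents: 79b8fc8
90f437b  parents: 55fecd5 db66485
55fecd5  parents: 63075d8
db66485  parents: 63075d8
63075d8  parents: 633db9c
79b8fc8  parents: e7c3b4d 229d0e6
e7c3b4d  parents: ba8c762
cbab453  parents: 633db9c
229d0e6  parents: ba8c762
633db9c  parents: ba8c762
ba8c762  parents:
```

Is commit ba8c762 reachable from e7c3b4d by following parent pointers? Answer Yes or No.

Yes

Ancestors of e7c3b4d (commits reachable by following parents): {ba8c762, e7c3b4d}.
ba8c762 is in that set, so it is an ancestor of e7c3b4d.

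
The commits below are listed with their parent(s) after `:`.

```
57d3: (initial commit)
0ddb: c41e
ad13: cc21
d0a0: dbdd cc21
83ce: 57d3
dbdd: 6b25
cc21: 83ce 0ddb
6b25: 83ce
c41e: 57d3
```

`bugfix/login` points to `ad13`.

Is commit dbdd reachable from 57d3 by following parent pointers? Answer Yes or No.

No

Ancestors of 57d3: {57d3}.
dbdd is not in that set, so it is not an ancestor of 57d3.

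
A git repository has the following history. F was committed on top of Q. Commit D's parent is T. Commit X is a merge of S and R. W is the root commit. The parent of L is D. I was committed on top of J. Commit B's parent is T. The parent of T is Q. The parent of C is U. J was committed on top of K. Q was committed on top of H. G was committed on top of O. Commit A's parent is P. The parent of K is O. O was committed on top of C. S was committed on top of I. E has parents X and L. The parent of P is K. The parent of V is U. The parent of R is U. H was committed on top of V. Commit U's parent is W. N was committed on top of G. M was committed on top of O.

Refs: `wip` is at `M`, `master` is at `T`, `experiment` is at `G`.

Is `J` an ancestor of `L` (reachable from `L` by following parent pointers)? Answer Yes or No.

Ancestors of L: {D, H, L, Q, T, U, V, W}.
J is not in that set, so it is not an ancestor of L.

No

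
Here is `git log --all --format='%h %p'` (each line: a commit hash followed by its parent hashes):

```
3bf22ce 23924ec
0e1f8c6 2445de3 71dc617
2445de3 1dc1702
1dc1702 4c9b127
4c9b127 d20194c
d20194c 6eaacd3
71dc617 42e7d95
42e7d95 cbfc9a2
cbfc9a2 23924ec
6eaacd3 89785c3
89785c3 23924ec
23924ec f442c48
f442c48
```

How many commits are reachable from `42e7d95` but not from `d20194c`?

2

Reachable from 42e7d95: {23924ec, 42e7d95, cbfc9a2, f442c48}.
Reachable from d20194c: {23924ec, 6eaacd3, 89785c3, d20194c, f442c48}.
In 42e7d95's history but not d20194c's: {42e7d95, cbfc9a2} — 2 commits.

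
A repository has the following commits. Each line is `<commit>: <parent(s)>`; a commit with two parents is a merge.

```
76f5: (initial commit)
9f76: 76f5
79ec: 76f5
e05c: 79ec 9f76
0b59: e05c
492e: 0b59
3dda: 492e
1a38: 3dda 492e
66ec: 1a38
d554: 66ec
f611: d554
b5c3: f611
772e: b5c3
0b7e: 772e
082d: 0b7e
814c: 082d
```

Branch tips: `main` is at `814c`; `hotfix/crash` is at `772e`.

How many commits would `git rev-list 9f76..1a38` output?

6

Reachable from 1a38: {0b59, 1a38, 3dda, 492e, 76f5, 79ec, 9f76, e05c}.
Reachable from 9f76: {76f5, 9f76}.
In 1a38's history but not 9f76's: {0b59, 1a38, 3dda, 492e, 79ec, e05c} — 6 commits.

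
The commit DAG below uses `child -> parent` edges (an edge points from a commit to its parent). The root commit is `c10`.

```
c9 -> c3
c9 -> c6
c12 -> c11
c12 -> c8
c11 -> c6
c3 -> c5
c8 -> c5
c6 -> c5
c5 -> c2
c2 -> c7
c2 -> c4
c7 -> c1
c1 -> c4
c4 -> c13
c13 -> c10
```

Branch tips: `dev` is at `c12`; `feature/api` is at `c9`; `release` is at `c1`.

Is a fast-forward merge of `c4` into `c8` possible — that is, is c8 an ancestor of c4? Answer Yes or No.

A fast-forward from c8 to c4 is possible iff c8 is an ancestor of c4.
Ancestors of c4: {c10, c13, c4}.
c8 is not among them, so fast-forward is not possible.

No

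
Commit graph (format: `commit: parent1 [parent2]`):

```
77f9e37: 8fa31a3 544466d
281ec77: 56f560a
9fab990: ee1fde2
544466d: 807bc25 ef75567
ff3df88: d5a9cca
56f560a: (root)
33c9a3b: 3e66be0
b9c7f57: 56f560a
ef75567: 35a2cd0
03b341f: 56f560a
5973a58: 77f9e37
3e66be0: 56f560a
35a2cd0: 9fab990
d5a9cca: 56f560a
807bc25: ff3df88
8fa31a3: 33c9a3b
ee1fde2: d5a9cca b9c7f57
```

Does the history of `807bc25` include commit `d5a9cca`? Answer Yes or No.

Ancestors of 807bc25 (commits reachable by following parents): {56f560a, 807bc25, d5a9cca, ff3df88}.
d5a9cca is in that set, so it is an ancestor of 807bc25.

Yes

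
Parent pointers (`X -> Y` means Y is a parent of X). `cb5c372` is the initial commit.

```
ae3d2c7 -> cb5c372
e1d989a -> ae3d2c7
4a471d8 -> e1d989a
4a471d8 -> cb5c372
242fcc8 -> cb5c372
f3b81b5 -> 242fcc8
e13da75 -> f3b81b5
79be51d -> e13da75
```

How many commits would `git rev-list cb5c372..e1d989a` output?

Reachable from e1d989a: {ae3d2c7, cb5c372, e1d989a}.
Reachable from cb5c372: {cb5c372}.
In e1d989a's history but not cb5c372's: {ae3d2c7, e1d989a} — 2 commits.

2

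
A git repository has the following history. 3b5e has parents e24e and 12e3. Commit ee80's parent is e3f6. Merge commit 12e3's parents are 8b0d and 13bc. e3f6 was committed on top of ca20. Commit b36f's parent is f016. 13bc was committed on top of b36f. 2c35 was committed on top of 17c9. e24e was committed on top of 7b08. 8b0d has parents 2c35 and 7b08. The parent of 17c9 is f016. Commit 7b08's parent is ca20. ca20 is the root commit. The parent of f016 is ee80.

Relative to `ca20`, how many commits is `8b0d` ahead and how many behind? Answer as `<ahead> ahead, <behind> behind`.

Reachable from 8b0d: {17c9, 2c35, 7b08, 8b0d, ca20, e3f6, ee80, f016}.
Reachable from ca20: {ca20}.
Only in 8b0d's history (ahead): {17c9, 2c35, 7b08, 8b0d, e3f6, ee80, f016} — 7.
Only in ca20's history (behind): {} — 0.

7 ahead, 0 behind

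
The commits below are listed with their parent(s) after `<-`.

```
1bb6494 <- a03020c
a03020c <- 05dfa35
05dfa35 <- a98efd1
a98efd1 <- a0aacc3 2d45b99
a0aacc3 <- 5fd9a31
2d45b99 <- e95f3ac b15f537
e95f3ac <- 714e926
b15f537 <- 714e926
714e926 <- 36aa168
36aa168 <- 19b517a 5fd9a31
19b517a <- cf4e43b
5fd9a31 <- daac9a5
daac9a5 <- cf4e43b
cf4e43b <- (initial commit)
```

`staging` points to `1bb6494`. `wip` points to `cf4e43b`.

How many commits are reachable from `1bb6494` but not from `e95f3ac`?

7

Reachable from 1bb6494: {05dfa35, 19b517a, 1bb6494, 2d45b99, 36aa168, 5fd9a31, 714e926, a03020c, a0aacc3, a98efd1, b15f537, cf4e43b, daac9a5, e95f3ac}.
Reachable from e95f3ac: {19b517a, 36aa168, 5fd9a31, 714e926, cf4e43b, daac9a5, e95f3ac}.
In 1bb6494's history but not e95f3ac's: {05dfa35, 1bb6494, 2d45b99, a03020c, a0aacc3, a98efd1, b15f537} — 7 commits.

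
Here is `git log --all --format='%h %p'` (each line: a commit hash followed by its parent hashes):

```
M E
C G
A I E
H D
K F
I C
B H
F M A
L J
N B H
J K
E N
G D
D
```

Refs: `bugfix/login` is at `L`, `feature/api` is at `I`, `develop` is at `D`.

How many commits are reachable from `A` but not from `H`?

7

Reachable from A: {A, B, C, D, E, G, H, I, N}.
Reachable from H: {D, H}.
In A's history but not H's: {A, B, C, E, G, I, N} — 7 commits.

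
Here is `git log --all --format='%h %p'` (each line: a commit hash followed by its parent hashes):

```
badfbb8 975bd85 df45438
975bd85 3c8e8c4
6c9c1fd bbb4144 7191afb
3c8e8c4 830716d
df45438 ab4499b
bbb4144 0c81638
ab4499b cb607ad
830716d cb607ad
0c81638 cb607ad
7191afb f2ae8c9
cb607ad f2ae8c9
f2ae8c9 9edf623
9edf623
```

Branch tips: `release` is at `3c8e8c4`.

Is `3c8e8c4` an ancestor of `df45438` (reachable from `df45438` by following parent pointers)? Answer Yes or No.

No

Ancestors of df45438: {9edf623, ab4499b, cb607ad, df45438, f2ae8c9}.
3c8e8c4 is not in that set, so it is not an ancestor of df45438.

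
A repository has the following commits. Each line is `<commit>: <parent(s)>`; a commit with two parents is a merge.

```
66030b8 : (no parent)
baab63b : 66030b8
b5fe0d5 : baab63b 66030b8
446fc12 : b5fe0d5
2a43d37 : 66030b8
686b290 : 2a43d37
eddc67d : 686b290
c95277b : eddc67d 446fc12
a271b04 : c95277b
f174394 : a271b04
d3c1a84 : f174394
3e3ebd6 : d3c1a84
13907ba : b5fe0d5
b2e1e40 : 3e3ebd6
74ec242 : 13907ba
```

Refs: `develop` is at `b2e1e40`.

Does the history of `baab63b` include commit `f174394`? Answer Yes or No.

Ancestors of baab63b: {66030b8, baab63b}.
f174394 is not in that set, so it is not an ancestor of baab63b.

No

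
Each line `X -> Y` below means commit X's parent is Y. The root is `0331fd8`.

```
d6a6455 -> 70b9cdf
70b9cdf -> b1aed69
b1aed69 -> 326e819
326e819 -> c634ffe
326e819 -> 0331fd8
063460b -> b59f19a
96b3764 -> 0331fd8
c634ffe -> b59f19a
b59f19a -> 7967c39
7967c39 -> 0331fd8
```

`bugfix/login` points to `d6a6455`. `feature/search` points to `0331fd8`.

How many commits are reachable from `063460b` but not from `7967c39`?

Reachable from 063460b: {0331fd8, 063460b, 7967c39, b59f19a}.
Reachable from 7967c39: {0331fd8, 7967c39}.
In 063460b's history but not 7967c39's: {063460b, b59f19a} — 2 commits.

2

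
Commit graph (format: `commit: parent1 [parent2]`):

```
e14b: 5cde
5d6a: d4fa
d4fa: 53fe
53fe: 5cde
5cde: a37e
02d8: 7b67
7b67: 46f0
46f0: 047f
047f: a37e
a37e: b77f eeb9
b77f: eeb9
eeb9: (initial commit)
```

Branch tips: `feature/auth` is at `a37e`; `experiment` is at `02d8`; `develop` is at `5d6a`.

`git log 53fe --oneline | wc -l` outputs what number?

Walking parent pointers from 53fe: reachable set = {53fe, 5cde, a37e, b77f, eeb9}.
That is 5 commits.

5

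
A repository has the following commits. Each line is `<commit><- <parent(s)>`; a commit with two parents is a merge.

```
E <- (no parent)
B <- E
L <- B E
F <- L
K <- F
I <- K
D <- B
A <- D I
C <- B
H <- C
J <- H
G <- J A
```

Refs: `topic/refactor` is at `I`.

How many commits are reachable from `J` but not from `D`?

Reachable from J: {B, C, E, H, J}.
Reachable from D: {B, D, E}.
In J's history but not D's: {C, H, J} — 3 commits.

3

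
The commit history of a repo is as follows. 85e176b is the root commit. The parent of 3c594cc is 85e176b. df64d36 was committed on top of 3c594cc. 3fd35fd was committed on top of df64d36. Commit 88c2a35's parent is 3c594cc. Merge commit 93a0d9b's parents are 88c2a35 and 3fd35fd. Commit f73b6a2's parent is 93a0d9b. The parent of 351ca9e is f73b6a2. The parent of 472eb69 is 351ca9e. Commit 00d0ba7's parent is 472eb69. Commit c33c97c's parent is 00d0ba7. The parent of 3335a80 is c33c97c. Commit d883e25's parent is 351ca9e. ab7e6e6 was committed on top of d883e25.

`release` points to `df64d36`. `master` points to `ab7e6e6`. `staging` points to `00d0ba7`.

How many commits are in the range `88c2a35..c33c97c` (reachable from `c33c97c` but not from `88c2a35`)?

8

Reachable from c33c97c: {00d0ba7, 351ca9e, 3c594cc, 3fd35fd, 472eb69, 85e176b, 88c2a35, 93a0d9b, c33c97c, df64d36, f73b6a2}.
Reachable from 88c2a35: {3c594cc, 85e176b, 88c2a35}.
In c33c97c's history but not 88c2a35's: {00d0ba7, 351ca9e, 3fd35fd, 472eb69, 93a0d9b, c33c97c, df64d36, f73b6a2} — 8 commits.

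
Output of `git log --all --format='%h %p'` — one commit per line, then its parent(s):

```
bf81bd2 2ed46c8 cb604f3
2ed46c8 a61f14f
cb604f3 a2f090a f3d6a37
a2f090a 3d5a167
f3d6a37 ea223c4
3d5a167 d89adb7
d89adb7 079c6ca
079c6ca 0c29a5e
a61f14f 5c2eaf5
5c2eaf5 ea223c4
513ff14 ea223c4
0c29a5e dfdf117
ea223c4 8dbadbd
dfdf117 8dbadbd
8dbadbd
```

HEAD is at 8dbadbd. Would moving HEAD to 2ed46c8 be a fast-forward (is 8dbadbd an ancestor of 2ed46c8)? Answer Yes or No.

Yes

A fast-forward from 8dbadbd to 2ed46c8 is possible iff 8dbadbd is an ancestor of 2ed46c8.
Ancestors of 2ed46c8: {2ed46c8, 5c2eaf5, 8dbadbd, a61f14f, ea223c4}.
8dbadbd is among them, so fast-forward is possible.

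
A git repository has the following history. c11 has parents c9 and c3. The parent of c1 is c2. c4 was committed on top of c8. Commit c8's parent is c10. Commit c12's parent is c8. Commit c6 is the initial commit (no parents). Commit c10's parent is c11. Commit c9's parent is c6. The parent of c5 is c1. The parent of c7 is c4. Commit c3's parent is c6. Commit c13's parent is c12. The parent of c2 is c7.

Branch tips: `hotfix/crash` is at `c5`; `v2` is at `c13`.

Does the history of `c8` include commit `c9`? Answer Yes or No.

Ancestors of c8 (commits reachable by following parents): {c10, c11, c3, c6, c8, c9}.
c9 is in that set, so it is an ancestor of c8.

Yes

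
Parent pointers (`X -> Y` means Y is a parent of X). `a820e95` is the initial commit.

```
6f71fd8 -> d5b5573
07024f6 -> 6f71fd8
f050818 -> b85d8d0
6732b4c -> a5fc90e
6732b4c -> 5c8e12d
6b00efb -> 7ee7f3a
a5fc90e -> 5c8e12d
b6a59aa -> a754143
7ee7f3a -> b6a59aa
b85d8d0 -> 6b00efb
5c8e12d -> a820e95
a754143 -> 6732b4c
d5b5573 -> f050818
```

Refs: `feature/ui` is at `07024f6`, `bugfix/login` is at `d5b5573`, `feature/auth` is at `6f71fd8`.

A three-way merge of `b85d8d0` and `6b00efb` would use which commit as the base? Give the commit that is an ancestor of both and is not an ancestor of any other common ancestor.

6b00efb

Ancestors of b85d8d0: {5c8e12d, 6732b4c, 6b00efb, 7ee7f3a, a5fc90e, a754143, a820e95, b6a59aa, b85d8d0}.
Ancestors of 6b00efb: {5c8e12d, 6732b4c, 6b00efb, 7ee7f3a, a5fc90e, a754143, a820e95, b6a59aa}.
Common ancestors: {5c8e12d, 6732b4c, 6b00efb, 7ee7f3a, a5fc90e, a754143, a820e95, b6a59aa}.
Among these, 6b00efb is not an ancestor of any other common ancestor — it is the merge base.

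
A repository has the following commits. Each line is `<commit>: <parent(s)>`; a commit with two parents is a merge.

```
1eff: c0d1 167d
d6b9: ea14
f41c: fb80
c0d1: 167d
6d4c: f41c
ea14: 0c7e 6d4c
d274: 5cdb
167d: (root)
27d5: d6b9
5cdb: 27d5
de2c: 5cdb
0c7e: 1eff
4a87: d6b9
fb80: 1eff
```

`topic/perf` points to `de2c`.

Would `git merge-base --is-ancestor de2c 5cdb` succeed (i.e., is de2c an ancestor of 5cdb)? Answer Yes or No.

Ancestors of 5cdb: {0c7e, 167d, 1eff, 27d5, 5cdb, 6d4c, c0d1, d6b9, ea14, f41c, fb80}.
de2c is not in that set, so it is not an ancestor of 5cdb.

No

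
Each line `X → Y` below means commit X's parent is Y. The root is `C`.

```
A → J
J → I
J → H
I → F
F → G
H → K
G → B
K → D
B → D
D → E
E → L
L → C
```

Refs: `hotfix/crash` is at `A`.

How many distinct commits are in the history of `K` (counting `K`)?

Walking parent pointers from K: reachable set = {C, D, E, K, L}.
That is 5 commits.

5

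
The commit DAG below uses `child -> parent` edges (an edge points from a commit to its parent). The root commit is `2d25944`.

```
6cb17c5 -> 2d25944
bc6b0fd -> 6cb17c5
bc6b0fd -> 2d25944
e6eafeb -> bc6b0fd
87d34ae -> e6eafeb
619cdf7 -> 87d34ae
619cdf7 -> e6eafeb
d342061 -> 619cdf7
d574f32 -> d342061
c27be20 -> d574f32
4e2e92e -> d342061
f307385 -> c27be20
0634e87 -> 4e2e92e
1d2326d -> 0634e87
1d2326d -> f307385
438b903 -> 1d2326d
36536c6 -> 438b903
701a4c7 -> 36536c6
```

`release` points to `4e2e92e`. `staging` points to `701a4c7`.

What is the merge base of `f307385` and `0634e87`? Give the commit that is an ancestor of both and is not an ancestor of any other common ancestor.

d342061

Ancestors of f307385: {2d25944, 619cdf7, 6cb17c5, 87d34ae, bc6b0fd, c27be20, d342061, d574f32, e6eafeb, f307385}.
Ancestors of 0634e87: {0634e87, 2d25944, 4e2e92e, 619cdf7, 6cb17c5, 87d34ae, bc6b0fd, d342061, e6eafeb}.
Common ancestors: {2d25944, 619cdf7, 6cb17c5, 87d34ae, bc6b0fd, d342061, e6eafeb}.
Among these, d342061 is not an ancestor of any other common ancestor — it is the merge base.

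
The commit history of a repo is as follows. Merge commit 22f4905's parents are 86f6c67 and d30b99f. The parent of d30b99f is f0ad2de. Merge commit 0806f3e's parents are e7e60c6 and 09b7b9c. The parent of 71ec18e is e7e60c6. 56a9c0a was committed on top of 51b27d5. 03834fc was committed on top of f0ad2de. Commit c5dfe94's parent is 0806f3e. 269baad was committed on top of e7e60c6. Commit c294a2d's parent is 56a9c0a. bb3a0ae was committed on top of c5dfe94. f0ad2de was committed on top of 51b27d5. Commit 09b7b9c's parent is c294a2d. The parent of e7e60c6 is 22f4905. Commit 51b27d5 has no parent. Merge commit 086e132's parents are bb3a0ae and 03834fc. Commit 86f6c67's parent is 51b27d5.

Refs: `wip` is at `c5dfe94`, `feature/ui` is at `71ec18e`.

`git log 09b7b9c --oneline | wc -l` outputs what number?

Walking parent pointers from 09b7b9c: reachable set = {09b7b9c, 51b27d5, 56a9c0a, c294a2d}.
That is 4 commits.

4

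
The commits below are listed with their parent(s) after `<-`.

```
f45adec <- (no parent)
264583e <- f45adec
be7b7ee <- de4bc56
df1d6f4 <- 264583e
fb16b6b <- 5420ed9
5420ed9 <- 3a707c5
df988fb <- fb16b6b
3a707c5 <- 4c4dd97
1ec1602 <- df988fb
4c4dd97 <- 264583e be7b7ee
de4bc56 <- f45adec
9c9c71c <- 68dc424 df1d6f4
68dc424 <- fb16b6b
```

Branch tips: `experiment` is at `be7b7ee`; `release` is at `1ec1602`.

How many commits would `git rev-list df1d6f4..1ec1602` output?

Reachable from 1ec1602: {1ec1602, 264583e, 3a707c5, 4c4dd97, 5420ed9, be7b7ee, de4bc56, df988fb, f45adec, fb16b6b}.
Reachable from df1d6f4: {264583e, df1d6f4, f45adec}.
In 1ec1602's history but not df1d6f4's: {1ec1602, 3a707c5, 4c4dd97, 5420ed9, be7b7ee, de4bc56, df988fb, fb16b6b} — 8 commits.

8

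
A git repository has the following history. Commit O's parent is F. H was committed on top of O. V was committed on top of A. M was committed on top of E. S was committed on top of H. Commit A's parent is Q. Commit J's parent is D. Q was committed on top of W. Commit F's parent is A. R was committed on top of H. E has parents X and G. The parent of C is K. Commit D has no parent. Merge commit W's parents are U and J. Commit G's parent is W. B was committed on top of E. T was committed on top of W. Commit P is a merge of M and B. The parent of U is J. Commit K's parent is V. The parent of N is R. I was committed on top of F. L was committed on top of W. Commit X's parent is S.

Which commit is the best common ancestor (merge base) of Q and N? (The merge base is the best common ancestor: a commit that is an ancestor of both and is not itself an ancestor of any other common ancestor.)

Q

Ancestors of Q: {D, J, Q, U, W}.
Ancestors of N: {A, D, F, H, J, N, O, Q, R, U, W}.
Common ancestors: {D, J, Q, U, W}.
Among these, Q is not an ancestor of any other common ancestor — it is the merge base.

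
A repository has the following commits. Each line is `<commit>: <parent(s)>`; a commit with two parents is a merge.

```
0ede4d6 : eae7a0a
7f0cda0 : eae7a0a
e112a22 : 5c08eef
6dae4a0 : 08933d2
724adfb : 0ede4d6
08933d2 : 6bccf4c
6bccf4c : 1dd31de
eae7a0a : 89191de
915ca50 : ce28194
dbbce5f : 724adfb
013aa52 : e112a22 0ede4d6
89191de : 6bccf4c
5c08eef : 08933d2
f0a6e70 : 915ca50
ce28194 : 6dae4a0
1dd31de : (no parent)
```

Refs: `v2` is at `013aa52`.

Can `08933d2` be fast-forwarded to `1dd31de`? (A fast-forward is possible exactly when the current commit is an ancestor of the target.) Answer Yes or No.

No

A fast-forward from 08933d2 to 1dd31de is possible iff 08933d2 is an ancestor of 1dd31de.
Ancestors of 1dd31de: {1dd31de}.
08933d2 is not among them, so fast-forward is not possible.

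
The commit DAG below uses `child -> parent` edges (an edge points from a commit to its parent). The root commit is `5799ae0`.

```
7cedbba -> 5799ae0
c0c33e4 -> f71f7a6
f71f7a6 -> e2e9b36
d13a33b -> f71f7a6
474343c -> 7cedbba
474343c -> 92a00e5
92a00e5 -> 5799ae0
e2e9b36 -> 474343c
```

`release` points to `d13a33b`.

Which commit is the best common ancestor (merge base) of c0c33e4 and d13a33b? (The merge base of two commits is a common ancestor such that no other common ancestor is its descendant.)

Ancestors of c0c33e4: {474343c, 5799ae0, 7cedbba, 92a00e5, c0c33e4, e2e9b36, f71f7a6}.
Ancestors of d13a33b: {474343c, 5799ae0, 7cedbba, 92a00e5, d13a33b, e2e9b36, f71f7a6}.
Common ancestors: {474343c, 5799ae0, 7cedbba, 92a00e5, e2e9b36, f71f7a6}.
Among these, f71f7a6 is not an ancestor of any other common ancestor — it is the merge base.

f71f7a6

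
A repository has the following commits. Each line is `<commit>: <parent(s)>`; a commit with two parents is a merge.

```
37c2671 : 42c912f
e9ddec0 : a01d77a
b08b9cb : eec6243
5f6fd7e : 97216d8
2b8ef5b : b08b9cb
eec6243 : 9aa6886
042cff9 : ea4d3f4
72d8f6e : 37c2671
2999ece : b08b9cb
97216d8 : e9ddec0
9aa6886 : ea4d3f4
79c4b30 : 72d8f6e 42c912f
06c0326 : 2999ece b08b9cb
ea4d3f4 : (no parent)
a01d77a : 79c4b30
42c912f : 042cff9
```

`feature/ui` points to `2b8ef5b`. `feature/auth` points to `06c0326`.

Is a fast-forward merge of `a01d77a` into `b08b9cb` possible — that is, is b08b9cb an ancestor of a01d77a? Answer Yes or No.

No

A fast-forward from b08b9cb to a01d77a is possible iff b08b9cb is an ancestor of a01d77a.
Ancestors of a01d77a: {042cff9, 37c2671, 42c912f, 72d8f6e, 79c4b30, a01d77a, ea4d3f4}.
b08b9cb is not among them, so fast-forward is not possible.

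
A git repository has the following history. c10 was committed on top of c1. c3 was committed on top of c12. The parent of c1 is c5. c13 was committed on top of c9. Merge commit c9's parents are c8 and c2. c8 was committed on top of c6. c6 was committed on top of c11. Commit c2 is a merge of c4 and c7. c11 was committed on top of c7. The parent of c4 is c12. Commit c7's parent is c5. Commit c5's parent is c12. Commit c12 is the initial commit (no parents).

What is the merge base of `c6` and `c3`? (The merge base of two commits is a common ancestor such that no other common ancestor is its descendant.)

c12

Ancestors of c6: {c11, c12, c5, c6, c7}.
Ancestors of c3: {c12, c3}.
Common ancestors: {c12}.
The only common ancestor is c12, so it is the merge base.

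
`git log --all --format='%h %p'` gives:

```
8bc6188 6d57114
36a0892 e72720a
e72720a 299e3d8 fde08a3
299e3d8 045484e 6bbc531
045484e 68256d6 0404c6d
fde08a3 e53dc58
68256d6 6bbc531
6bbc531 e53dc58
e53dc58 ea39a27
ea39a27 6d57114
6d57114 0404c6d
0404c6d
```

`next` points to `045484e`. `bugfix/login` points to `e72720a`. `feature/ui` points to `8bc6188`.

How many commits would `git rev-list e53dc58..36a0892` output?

7

Reachable from 36a0892: {0404c6d, 045484e, 299e3d8, 36a0892, 68256d6, 6bbc531, 6d57114, e53dc58, e72720a, ea39a27, fde08a3}.
Reachable from e53dc58: {0404c6d, 6d57114, e53dc58, ea39a27}.
In 36a0892's history but not e53dc58's: {045484e, 299e3d8, 36a0892, 68256d6, 6bbc531, e72720a, fde08a3} — 7 commits.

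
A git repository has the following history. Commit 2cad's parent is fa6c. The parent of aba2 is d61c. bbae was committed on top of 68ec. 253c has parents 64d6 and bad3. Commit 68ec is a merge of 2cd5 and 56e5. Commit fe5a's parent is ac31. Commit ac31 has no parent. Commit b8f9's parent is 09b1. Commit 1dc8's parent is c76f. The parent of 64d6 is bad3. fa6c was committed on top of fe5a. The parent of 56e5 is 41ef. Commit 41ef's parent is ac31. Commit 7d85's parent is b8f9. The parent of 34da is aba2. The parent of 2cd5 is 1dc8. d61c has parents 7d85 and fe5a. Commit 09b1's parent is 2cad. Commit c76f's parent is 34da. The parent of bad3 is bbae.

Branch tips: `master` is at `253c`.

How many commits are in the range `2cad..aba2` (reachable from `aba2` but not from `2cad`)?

Reachable from aba2: {09b1, 2cad, 7d85, aba2, ac31, b8f9, d61c, fa6c, fe5a}.
Reachable from 2cad: {2cad, ac31, fa6c, fe5a}.
In aba2's history but not 2cad's: {09b1, 7d85, aba2, b8f9, d61c} — 5 commits.

5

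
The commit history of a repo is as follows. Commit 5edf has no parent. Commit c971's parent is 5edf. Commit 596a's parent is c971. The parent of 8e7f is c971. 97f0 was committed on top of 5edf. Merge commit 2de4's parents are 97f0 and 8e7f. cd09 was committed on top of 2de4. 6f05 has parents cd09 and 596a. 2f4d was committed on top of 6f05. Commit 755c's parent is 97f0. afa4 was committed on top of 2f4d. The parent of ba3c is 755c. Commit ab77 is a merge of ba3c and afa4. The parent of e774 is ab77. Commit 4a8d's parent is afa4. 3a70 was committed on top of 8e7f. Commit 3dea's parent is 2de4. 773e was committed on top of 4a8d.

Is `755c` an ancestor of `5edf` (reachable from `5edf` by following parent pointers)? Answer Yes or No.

No

Ancestors of 5edf: {5edf}.
755c is not in that set, so it is not an ancestor of 5edf.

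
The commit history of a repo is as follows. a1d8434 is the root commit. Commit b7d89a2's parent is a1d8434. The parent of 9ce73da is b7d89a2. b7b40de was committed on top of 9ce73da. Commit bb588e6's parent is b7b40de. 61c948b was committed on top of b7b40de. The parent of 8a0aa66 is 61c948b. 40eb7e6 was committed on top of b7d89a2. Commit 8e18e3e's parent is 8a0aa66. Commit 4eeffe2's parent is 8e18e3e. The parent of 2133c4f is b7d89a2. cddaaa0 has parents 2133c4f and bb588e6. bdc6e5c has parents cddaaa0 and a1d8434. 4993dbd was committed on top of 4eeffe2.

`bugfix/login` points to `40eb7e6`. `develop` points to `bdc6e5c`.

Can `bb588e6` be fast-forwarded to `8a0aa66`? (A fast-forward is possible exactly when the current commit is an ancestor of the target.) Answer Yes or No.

A fast-forward from bb588e6 to 8a0aa66 is possible iff bb588e6 is an ancestor of 8a0aa66.
Ancestors of 8a0aa66: {61c948b, 8a0aa66, 9ce73da, a1d8434, b7b40de, b7d89a2}.
bb588e6 is not among them, so fast-forward is not possible.

No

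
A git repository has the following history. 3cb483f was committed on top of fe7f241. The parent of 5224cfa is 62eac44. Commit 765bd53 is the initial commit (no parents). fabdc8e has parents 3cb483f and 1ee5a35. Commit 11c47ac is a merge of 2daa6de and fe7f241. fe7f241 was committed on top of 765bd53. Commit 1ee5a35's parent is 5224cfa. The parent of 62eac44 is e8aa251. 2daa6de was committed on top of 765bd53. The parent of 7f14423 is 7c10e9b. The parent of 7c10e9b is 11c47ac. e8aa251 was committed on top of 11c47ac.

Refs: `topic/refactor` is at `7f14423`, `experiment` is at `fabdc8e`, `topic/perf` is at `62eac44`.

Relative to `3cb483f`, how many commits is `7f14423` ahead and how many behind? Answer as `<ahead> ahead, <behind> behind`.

4 ahead, 1 behind

Reachable from 7f14423: {11c47ac, 2daa6de, 765bd53, 7c10e9b, 7f14423, fe7f241}.
Reachable from 3cb483f: {3cb483f, 765bd53, fe7f241}.
Only in 7f14423's history (ahead): {11c47ac, 2daa6de, 7c10e9b, 7f14423} — 4.
Only in 3cb483f's history (behind): {3cb483f} — 1.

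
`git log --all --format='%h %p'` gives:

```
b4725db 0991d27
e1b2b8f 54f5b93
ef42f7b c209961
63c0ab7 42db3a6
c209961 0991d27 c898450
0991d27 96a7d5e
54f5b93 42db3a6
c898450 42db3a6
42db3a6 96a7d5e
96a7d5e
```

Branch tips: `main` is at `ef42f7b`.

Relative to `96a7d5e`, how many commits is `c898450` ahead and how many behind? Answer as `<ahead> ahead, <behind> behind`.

2 ahead, 0 behind

Reachable from c898450: {42db3a6, 96a7d5e, c898450}.
Reachable from 96a7d5e: {96a7d5e}.
Only in c898450's history (ahead): {42db3a6, c898450} — 2.
Only in 96a7d5e's history (behind): {} — 0.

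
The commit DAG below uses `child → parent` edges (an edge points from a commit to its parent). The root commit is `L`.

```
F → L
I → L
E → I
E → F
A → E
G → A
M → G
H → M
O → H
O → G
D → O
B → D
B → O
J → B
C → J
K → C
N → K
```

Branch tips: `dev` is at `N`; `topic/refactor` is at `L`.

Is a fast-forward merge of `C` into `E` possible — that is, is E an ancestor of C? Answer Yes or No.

Yes

A fast-forward from E to C is possible iff E is an ancestor of C.
Ancestors of C: {A, B, C, D, E, F, G, H, I, J, L, M, O}.
E is among them, so fast-forward is possible.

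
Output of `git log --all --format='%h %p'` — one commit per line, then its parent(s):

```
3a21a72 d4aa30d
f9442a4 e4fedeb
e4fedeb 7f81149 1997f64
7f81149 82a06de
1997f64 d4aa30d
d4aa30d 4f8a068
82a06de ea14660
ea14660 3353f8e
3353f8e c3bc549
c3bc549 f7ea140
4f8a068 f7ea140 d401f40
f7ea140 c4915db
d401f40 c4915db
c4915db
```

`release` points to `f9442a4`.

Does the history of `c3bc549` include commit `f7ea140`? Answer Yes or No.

Ancestors of c3bc549 (commits reachable by following parents): {c3bc549, c4915db, f7ea140}.
f7ea140 is in that set, so it is an ancestor of c3bc549.

Yes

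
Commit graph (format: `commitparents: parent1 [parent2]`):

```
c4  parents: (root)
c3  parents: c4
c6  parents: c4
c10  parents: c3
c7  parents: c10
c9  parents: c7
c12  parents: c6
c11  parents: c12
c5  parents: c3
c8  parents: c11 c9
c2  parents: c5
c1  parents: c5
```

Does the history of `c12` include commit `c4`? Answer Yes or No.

Ancestors of c12 (commits reachable by following parents): {c12, c4, c6}.
c4 is in that set, so it is an ancestor of c12.

Yes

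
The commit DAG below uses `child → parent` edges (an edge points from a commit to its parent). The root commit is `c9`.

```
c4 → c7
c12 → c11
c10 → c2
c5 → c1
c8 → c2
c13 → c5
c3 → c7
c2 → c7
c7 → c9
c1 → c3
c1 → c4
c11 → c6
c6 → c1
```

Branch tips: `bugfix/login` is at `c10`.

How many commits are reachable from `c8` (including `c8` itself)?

Walking parent pointers from c8: reachable set = {c2, c7, c8, c9}.
That is 4 commits.

4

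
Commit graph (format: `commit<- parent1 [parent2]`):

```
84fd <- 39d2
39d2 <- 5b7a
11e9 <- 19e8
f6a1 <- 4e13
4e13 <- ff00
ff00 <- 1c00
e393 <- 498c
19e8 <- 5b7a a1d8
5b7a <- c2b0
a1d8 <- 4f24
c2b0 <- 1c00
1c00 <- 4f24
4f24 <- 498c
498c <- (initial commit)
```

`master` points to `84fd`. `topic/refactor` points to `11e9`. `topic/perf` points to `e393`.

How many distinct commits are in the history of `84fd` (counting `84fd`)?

Walking parent pointers from 84fd: reachable set = {1c00, 39d2, 498c, 4f24, 5b7a, 84fd, c2b0}.
That is 7 commits.

7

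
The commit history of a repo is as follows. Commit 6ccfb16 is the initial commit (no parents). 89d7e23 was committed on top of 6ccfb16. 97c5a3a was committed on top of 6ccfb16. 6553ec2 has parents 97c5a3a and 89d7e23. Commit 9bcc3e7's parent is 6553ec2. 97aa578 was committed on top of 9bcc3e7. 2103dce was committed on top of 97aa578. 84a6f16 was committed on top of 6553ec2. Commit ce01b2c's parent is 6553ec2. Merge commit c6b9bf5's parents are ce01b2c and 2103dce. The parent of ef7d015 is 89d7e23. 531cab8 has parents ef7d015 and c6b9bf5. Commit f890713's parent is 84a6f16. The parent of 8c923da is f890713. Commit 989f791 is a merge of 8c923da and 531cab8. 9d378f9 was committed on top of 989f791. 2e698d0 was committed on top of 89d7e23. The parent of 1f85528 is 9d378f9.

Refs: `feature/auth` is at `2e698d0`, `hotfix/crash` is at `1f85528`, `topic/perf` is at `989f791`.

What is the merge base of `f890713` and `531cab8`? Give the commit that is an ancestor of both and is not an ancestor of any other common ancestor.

Ancestors of f890713: {6553ec2, 6ccfb16, 84a6f16, 89d7e23, 97c5a3a, f890713}.
Ancestors of 531cab8: {2103dce, 531cab8, 6553ec2, 6ccfb16, 89d7e23, 97aa578, 97c5a3a, 9bcc3e7, c6b9bf5, ce01b2c, ef7d015}.
Common ancestors: {6553ec2, 6ccfb16, 89d7e23, 97c5a3a}.
Among these, 6553ec2 is not an ancestor of any other common ancestor — it is the merge base.

6553ec2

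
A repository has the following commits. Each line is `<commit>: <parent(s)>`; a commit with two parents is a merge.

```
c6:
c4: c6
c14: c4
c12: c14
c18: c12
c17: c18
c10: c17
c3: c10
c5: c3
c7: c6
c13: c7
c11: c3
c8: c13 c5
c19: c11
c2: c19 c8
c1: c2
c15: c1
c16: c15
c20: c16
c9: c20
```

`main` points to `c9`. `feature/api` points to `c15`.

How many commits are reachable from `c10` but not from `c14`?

4

Reachable from c10: {c10, c12, c14, c17, c18, c4, c6}.
Reachable from c14: {c14, c4, c6}.
In c10's history but not c14's: {c10, c12, c17, c18} — 4 commits.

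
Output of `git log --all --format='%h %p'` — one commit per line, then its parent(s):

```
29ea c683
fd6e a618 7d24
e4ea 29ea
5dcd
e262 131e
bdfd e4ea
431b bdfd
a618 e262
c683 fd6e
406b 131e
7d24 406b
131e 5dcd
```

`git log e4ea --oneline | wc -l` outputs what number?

10

Walking parent pointers from e4ea: reachable set = {131e, 29ea, 406b, 5dcd, 7d24, a618, c683, e262, e4ea, fd6e}.
That is 10 commits.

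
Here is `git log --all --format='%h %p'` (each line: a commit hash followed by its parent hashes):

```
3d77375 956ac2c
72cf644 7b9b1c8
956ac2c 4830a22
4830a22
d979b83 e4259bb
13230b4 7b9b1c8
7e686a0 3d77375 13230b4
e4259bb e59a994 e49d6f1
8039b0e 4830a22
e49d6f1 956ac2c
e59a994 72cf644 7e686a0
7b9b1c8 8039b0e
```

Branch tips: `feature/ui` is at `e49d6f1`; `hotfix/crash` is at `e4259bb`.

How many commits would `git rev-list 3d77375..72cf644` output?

3

Reachable from 72cf644: {4830a22, 72cf644, 7b9b1c8, 8039b0e}.
Reachable from 3d77375: {3d77375, 4830a22, 956ac2c}.
In 72cf644's history but not 3d77375's: {72cf644, 7b9b1c8, 8039b0e} — 3 commits.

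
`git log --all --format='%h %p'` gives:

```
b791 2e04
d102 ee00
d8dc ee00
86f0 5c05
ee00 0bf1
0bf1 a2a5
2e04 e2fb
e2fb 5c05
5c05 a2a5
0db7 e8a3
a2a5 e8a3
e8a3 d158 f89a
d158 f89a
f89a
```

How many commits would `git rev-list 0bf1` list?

Walking parent pointers from 0bf1: reachable set = {0bf1, a2a5, d158, e8a3, f89a}.
That is 5 commits.

5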